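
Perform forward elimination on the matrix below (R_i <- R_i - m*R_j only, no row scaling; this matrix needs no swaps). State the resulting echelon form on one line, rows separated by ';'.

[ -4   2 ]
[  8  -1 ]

Forward elimination:
R2 <- R2 - (-2)*R1:  [ 0  3 ]
Row echelon form:
[ -4  2 ]
[  0  3 ]

REF = [-4 2; 0 3]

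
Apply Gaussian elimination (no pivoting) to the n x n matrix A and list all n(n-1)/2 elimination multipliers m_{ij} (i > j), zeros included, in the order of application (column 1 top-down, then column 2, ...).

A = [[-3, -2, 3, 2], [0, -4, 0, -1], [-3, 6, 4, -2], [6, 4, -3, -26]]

Forward elimination:
R2: entry in column 1 is already 0 -> m_{21} = 0 (no row operation needed)
R3 <- R3 - (1)*R1:  [  0   8   1  -4 ]
R4 <- R4 - (-2)*R1:  [   0    0    3  -22 ]
R3 <- R3 - (-2)*R2:  [  0   0   1  -6 ]
R4: entry in column 2 is already 0 -> m_{42} = 0 (no row operation needed)
R4 <- R4 - (3)*R3:  [  0   0   0  -4 ]
Multipliers (in order of application): m_{21} = 0, m_{31} = 1, m_{41} = -2, m_{32} = -2, m_{42} = 0, m_{43} = 3

multipliers: 0, 1, -2, -2, 0, 3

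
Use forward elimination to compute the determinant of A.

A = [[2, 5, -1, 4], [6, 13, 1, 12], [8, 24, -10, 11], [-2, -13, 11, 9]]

Forward elimination:
R2 <- R2 - (3)*R1:  [  0  -2   4   0 ]
R3 <- R3 - (4)*R1:  [  0   4  -6  -5 ]
R4 <- R4 - (-1)*R1:  [  0  -8  10  13 ]
R3 <- R3 - (-2)*R2:  [  0   0   2  -5 ]
R4 <- R4 - (4)*R2:  [  0   0  -6  13 ]
R4 <- R4 - (-3)*R3:  [  0   0   0  -2 ]
Upper-triangular form:
[ 2   5  -1   4 ]
[ 0  -2   4   0 ]
[ 0   0   2  -5 ]
[ 0   0   0  -2 ]
det(A) = (-1)^0 * (2) * (-2) * (2) * (-2) = 16  (0 row swaps -> sign +1)

det(A) = 16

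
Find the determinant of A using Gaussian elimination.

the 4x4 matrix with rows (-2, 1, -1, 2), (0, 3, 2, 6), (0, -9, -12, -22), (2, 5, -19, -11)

Forward elimination:
R4 <- R4 - (-1)*R1:  [   0    6  -20   -9 ]
R3 <- R3 - (-3)*R2:  [  0   0  -6  -4 ]
R4 <- R4 - (2)*R2:  [   0    0  -24  -21 ]
R4 <- R4 - (4)*R3:  [  0   0   0  -5 ]
Upper-triangular form:
[ -2  1  -1   2 ]
[  0  3   2   6 ]
[  0  0  -6  -4 ]
[  0  0   0  -5 ]
det(A) = (-1)^0 * (-2) * (3) * (-6) * (-5) = -180  (0 row swaps -> sign +1)

det(A) = -180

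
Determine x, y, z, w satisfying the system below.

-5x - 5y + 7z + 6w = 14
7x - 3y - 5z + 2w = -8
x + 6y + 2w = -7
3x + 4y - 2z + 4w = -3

(-5, -1, -4, 2)

Forward elimination on [A|b]:
R2 <- R2 - (-7/5)*R1:  [    0   -10  24/5  52/5  58/5 ]
R3 <- R3 - (-1/5)*R1:  [     0      5    7/5   16/5  -21/5 ]
R4 <- R4 - (-3/5)*R1:  [    0     1  11/5  38/5  27/5 ]
R3 <- R3 - (-1/2)*R2:  [    0     0  19/5  42/5   8/5 ]
R4 <- R4 - (-1/10)*R2:  [      0       0   67/25  216/25  164/25 ]
R4 <- R4 - (67/95)*R3:  [      0       0       0  258/95  516/95 ]
Row echelon form:
[ -5   -5     7       6  |      14 ]
[  0  -10  24/5    52/5  |    58/5 ]
[  0    0  19/5    42/5  |     8/5 ]
[  0    0     0  258/95  |  516/95 ]
Back-substitution:
w = (516/95) / (258/95) = 2
z = (8/5 - (42/5)*(2)) / (19/5) = -4
y = (58/5 - (24/5)*(-4) - (52/5)*(2)) / -10 = -1
x = (14 - (-5)*(-1) - (7)*(-4) - (6)*(2)) / -5 = -5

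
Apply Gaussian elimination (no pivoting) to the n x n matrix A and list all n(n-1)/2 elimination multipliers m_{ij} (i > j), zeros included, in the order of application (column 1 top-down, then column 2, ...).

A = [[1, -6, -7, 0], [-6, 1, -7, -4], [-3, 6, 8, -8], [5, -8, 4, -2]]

Forward elimination:
R2 <- R2 - (-6)*R1:  [   0  -35  -49   -4 ]
R3 <- R3 - (-3)*R1:  [   0  -12  -13   -8 ]
R4 <- R4 - (5)*R1:  [  0  22  39  -2 ]
R3 <- R3 - (12/35)*R2:  [       0        0     19/5  -232/35 ]
R4 <- R4 - (-22/35)*R2:  [       0        0     41/5  -158/35 ]
R4 <- R4 - (41/19)*R3:  [      0       0       0  186/19 ]
Multipliers (in order of application): m_{21} = -6, m_{31} = -3, m_{41} = 5, m_{32} = 12/35, m_{42} = -22/35, m_{43} = 41/19

multipliers: -6, -3, 5, 12/35, -22/35, 41/19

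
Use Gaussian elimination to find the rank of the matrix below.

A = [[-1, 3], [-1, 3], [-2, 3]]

rank(A) = 2

Row reduction:
R2 <- R2 - (1)*R1:  [ 0  0 ]
R3 <- R3 - (2)*R1:  [  0  -3 ]
R2 <-> R3   (pivot in column 2 was zero)
[ -1   3 ]
[  0  -3 ]
[  0   0 ]
Row echelon form:
[ -1   3 ]
[  0  -3 ]
[  0   0 ]
Nonzero rows / pivot columns: 2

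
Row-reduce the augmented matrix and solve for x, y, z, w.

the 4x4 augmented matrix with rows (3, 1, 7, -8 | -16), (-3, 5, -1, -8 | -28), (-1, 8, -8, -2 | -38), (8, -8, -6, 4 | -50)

Forward elimination on [A|b]:
R2 <- R2 - (-1)*R1:  [   0    6    6  -16  -44 ]
R3 <- R3 - (-1/3)*R1:  [      0    25/3   -17/3   -14/3  -130/3 ]
R4 <- R4 - (8/3)*R1:  [     0  -32/3  -74/3   76/3  -22/3 ]
R3 <- R3 - (25/18)*R2:  [     0      0    -14  158/9  160/9 ]
R4 <- R4 - (-16/9)*R2:  [      0       0     -14   -28/9  -770/9 ]
R4 <- R4 - (1)*R3:  [      0       0       0   -62/3  -310/3 ]
Row echelon form:
[ 3  1    7     -8  |     -16 ]
[ 0  6    6    -16  |     -44 ]
[ 0  0  -14  158/9  |   160/9 ]
[ 0  0    0  -62/3  |  -310/3 ]
Back-substitution:
w = (-310/3) / (-62/3) = 5
z = (160/9 - (158/9)*(5)) / -14 = 5
y = (-44 - (6)*(5) - (-16)*(5)) / 6 = 1
x = (-16 - (1)*(1) - (7)*(5) - (-8)*(5)) / 3 = -4

(-4, 1, 5, 5)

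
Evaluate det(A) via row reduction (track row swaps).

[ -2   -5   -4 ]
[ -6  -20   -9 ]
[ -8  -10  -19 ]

det(A) = 30

Forward elimination:
R2 <- R2 - (3)*R1:  [  0  -5   3 ]
R3 <- R3 - (4)*R1:  [  0  10  -3 ]
R3 <- R3 - (-2)*R2:  [ 0  0  3 ]
Upper-triangular form:
[ -2  -5  -4 ]
[  0  -5   3 ]
[  0   0   3 ]
det(A) = (-1)^0 * (-2) * (-5) * (3) = 30  (0 row swaps -> sign +1)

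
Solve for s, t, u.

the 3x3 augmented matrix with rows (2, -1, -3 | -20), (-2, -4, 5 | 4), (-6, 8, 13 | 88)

(-5, 4, 2)

Forward elimination on [A|b]:
R2 <- R2 - (-1)*R1:  [   0   -5    2  -16 ]
R3 <- R3 - (-3)*R1:  [  0   5   4  28 ]
R3 <- R3 - (-1)*R2:  [  0   0   6  12 ]
Row echelon form:
[ 2  -1  -3  |  -20 ]
[ 0  -5   2  |  -16 ]
[ 0   0   6  |   12 ]
Back-substitution:
u = (12) / 6 = 2
t = (-16 - (2)*(2)) / -5 = 4
s = (-20 - (-1)*(4) - (-3)*(2)) / 2 = -5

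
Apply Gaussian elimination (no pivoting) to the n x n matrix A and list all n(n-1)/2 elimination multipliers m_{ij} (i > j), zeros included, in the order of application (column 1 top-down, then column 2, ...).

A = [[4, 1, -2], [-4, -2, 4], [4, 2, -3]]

multipliers: -1, 1, -1

Forward elimination:
R2 <- R2 - (-1)*R1:  [  0  -1   2 ]
R3 <- R3 - (1)*R1:  [  0   1  -1 ]
R3 <- R3 - (-1)*R2:  [ 0  0  1 ]
Multipliers (in order of application): m_{21} = -1, m_{31} = 1, m_{32} = -1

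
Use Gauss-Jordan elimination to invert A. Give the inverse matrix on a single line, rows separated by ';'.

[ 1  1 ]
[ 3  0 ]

Gauss-Jordan on [A | I]:
R2 <- R2 - (3)*R1:  [  0  -3  |  -3   1 ]
R2 <- (1/-3)*R2:  [    0     1  |     1  -1/3 ]
R1 <- R1 - (1)*R2:  [   1    0  |    0  1/3 ]
Right block of [I | A^{-1}] is the inverse:
[ 0   1/3 ]
[ 1  -1/3 ]

inverse = [0 1/3; 1 -1/3]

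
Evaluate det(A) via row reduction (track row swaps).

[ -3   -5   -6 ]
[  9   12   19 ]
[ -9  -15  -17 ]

Forward elimination:
R2 <- R2 - (-3)*R1:  [  0  -3   1 ]
R3 <- R3 - (3)*R1:  [ 0  0  1 ]
Upper-triangular form:
[ -3  -5  -6 ]
[  0  -3   1 ]
[  0   0   1 ]
det(A) = (-1)^0 * (-3) * (-3) * (1) = 9  (0 row swaps -> sign +1)

det(A) = 9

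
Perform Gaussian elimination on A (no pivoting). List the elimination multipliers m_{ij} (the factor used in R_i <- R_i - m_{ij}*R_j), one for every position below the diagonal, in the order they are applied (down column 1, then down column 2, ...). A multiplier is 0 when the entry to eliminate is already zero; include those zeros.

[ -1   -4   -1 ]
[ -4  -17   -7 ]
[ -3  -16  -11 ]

multipliers: 4, 3, 4

Forward elimination:
R2 <- R2 - (4)*R1:  [  0  -1  -3 ]
R3 <- R3 - (3)*R1:  [  0  -4  -8 ]
R3 <- R3 - (4)*R2:  [ 0  0  4 ]
Multipliers (in order of application): m_{21} = 4, m_{31} = 3, m_{32} = 4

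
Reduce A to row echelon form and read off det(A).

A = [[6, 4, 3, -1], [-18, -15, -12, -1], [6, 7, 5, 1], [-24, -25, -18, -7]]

Forward elimination:
R2 <- R2 - (-3)*R1:  [  0  -3  -3  -4 ]
R3 <- R3 - (1)*R1:  [ 0  3  2  2 ]
R4 <- R4 - (-4)*R1:  [   0   -9   -6  -11 ]
R3 <- R3 - (-1)*R2:  [  0   0  -1  -2 ]
R4 <- R4 - (3)*R2:  [ 0  0  3  1 ]
R4 <- R4 - (-3)*R3:  [  0   0   0  -5 ]
Upper-triangular form:
[ 6   4   3  -1 ]
[ 0  -3  -3  -4 ]
[ 0   0  -1  -2 ]
[ 0   0   0  -5 ]
det(A) = (-1)^0 * (6) * (-3) * (-1) * (-5) = -90  (0 row swaps -> sign +1)

det(A) = -90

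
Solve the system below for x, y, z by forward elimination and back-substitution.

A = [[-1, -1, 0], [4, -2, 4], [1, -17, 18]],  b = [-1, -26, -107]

(-2, 3, -3)

Forward elimination on [A|b]:
R2 <- R2 - (-4)*R1:  [   0   -6    4  -30 ]
R3 <- R3 - (-1)*R1:  [    0   -18    18  -108 ]
R3 <- R3 - (3)*R2:  [   0    0    6  -18 ]
Row echelon form:
[ -1  -1  0  |   -1 ]
[  0  -6  4  |  -30 ]
[  0   0  6  |  -18 ]
Back-substitution:
z = (-18) / 6 = -3
y = (-30 - (4)*(-3)) / -6 = 3
x = (-1 - (-1)*(3)) / -1 = -2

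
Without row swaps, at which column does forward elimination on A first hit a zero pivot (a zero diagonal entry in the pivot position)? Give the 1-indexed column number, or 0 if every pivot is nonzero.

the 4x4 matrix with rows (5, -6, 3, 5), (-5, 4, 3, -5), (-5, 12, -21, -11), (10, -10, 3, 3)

Naive forward elimination:
R2 <- R2 - (-1)*R1:  [  0  -2   6   0 ]
R3 <- R3 - (-1)*R1:  [   0    6  -18   -6 ]
R4 <- R4 - (2)*R1:  [  0   2  -3  -7 ]
R3 <- R3 - (-3)*R2:  [  0   0   0  -6 ]
R4 <- R4 - (-1)*R2:  [  0   0   3  -7 ]
Matrix at this point:
[ 5  -6  3   5 ]
[ 0  -2  6   0 ]
[ 0   0  0  -6 ]
[ 0   0  3  -7 ]
Pivot entry (3,3) is zero but row 4 has 3 in column 3 -> naive elimination stops; a row interchange (e.g. R3 <-> R4) would be required here.

first zero-pivot column = 3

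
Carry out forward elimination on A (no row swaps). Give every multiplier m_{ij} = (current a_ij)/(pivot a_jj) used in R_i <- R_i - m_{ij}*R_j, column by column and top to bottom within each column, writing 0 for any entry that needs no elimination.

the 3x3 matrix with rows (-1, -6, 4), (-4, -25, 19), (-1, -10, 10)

Forward elimination:
R2 <- R2 - (4)*R1:  [  0  -1   3 ]
R3 <- R3 - (1)*R1:  [  0  -4   6 ]
R3 <- R3 - (4)*R2:  [  0   0  -6 ]
Multipliers (in order of application): m_{21} = 4, m_{31} = 1, m_{32} = 4

multipliers: 4, 1, 4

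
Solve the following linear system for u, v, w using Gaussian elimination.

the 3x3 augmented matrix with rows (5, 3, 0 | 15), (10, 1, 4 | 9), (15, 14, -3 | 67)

Forward elimination on [A|b]:
R2 <- R2 - (2)*R1:  [   0   -5    4  -21 ]
R3 <- R3 - (3)*R1:  [  0   5  -3  22 ]
R3 <- R3 - (-1)*R2:  [ 0  0  1  1 ]
Row echelon form:
[ 5   3  0  |   15 ]
[ 0  -5  4  |  -21 ]
[ 0   0  1  |    1 ]
Back-substitution:
w = (1) / 1 = 1
v = (-21 - (4)*(1)) / -5 = 5
u = (15 - (3)*(5)) / 5 = 0

(0, 5, 1)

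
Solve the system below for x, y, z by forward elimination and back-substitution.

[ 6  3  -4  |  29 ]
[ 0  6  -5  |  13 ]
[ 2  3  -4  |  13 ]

Forward elimination on [A|b]:
R3 <- R3 - (1/3)*R1:  [    0     2  -8/3  10/3 ]
R3 <- R3 - (1/3)*R2:  [  0   0  -1  -1 ]
Row echelon form:
[ 6  3  -4  |  29 ]
[ 0  6  -5  |  13 ]
[ 0  0  -1  |  -1 ]
Back-substitution:
z = (-1) / -1 = 1
y = (13 - (-5)*(1)) / 6 = 3
x = (29 - (3)*(3) - (-4)*(1)) / 6 = 4

(4, 3, 1)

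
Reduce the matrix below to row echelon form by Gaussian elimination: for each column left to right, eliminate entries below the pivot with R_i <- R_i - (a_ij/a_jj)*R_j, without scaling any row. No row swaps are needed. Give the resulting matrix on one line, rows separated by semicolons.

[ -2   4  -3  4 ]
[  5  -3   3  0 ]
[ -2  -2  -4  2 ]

Forward elimination:
R2 <- R2 - (-5/2)*R1:  [    0     7  -9/2    10 ]
R3 <- R3 - (1)*R1:  [  0  -6  -1  -2 ]
R3 <- R3 - (-6/7)*R2:  [     0      0  -34/7   46/7 ]
Row echelon form:
[ -2  4     -3     4 ]
[  0  7   -9/2    10 ]
[  0  0  -34/7  46/7 ]

REF = [-2 4 -3 4; 0 7 -9/2 10; 0 0 -34/7 46/7]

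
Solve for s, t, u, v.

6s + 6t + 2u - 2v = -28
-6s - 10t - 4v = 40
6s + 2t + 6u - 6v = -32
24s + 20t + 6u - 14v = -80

Forward elimination on [A|b]:
R2 <- R2 - (-1)*R1:  [  0  -4   2  -6  12 ]
R3 <- R3 - (1)*R1:  [  0  -4   4  -4  -4 ]
R4 <- R4 - (4)*R1:  [  0  -4  -2  -6  32 ]
R3 <- R3 - (1)*R2:  [   0    0    2    2  -16 ]
R4 <- R4 - (1)*R2:  [  0   0  -4   0  20 ]
R4 <- R4 - (-2)*R3:  [   0    0    0    4  -12 ]
Row echelon form:
[ 6   6  2  -2  |  -28 ]
[ 0  -4  2  -6  |   12 ]
[ 0   0  2   2  |  -16 ]
[ 0   0  0   4  |  -12 ]
Back-substitution:
v = (-12) / 4 = -3
u = (-16 - (2)*(-3)) / 2 = -5
t = (12 - (2)*(-5) - (-6)*(-3)) / -4 = -1
s = (-28 - (6)*(-1) - (2)*(-5) - (-2)*(-3)) / 6 = -3

(-3, -1, -5, -3)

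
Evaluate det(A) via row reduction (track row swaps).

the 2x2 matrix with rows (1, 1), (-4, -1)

Forward elimination:
R2 <- R2 - (-4)*R1:  [ 0  3 ]
Upper-triangular form:
[ 1  1 ]
[ 0  3 ]
det(A) = (-1)^0 * (1) * (3) = 3  (0 row swaps -> sign +1)

det(A) = 3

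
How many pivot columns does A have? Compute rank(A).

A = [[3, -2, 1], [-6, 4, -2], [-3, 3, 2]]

rank(A) = 2

Row reduction:
R2 <- R2 - (-2)*R1:  [ 0  0  0 ]
R3 <- R3 - (-1)*R1:  [ 0  1  3 ]
R2 <-> R3   (pivot in column 2 was zero)
[ 3  -2  1 ]
[ 0   1  3 ]
[ 0   0  0 ]
Row echelon form:
[ 3  -2  1 ]
[ 0   1  3 ]
[ 0   0  0 ]
Nonzero rows / pivot columns: 2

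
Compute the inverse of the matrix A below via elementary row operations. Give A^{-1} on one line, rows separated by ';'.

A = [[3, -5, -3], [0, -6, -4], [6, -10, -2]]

inverse = [7/18 -5/18 -1/36; 1/3 -1/6 -1/6; -1/2 0 1/4]

Gauss-Jordan on [A | I]:
R1 <- (1/3)*R1:  [    1  -5/3    -1  |   1/3     0     0 ]
R3 <- R3 - (6)*R1:  [  0   0   4  |  -2   0   1 ]
R2 <- (1/-6)*R2:  [    0     1   2/3  |     0  -1/6     0 ]
R1 <- R1 - (-5/3)*R2:  [     1      0    1/9  |    1/3  -5/18      0 ]
R3 <- (1/4)*R3:  [    0     0     1  |  -1/2     0   1/4 ]
R1 <- R1 - (1/9)*R3:  [     1      0      0  |   7/18  -5/18  -1/36 ]
R2 <- R2 - (2/3)*R3:  [    0     1     0  |   1/3  -1/6  -1/6 ]
Right block of [I | A^{-1}] is the inverse:
[ 7/18  -5/18  -1/36 ]
[  1/3   -1/6   -1/6 ]
[ -1/2      0    1/4 ]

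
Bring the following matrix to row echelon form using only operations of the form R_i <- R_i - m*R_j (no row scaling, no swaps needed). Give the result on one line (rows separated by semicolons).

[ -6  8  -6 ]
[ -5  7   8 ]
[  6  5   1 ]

REF = [-6 8 -6; 0 1/3 13; 0 0 -512]

Forward elimination:
R2 <- R2 - (5/6)*R1:  [   0  1/3   13 ]
R3 <- R3 - (-1)*R1:  [  0  13  -5 ]
R3 <- R3 - (39)*R2:  [    0     0  -512 ]
Row echelon form:
[ -6    8    -6 ]
[  0  1/3    13 ]
[  0    0  -512 ]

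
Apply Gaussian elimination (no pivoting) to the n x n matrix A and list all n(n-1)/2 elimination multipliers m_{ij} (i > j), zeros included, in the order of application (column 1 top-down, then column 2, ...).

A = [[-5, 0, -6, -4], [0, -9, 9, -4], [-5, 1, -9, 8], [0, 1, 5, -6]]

Forward elimination:
R2: entry in column 1 is already 0 -> m_{21} = 0 (no row operation needed)
R3 <- R3 - (1)*R1:  [  0   1  -3  12 ]
R4: entry in column 1 is already 0 -> m_{41} = 0 (no row operation needed)
R3 <- R3 - (-1/9)*R2:  [     0      0     -2  104/9 ]
R4 <- R4 - (-1/9)*R2:  [     0      0      6  -58/9 ]
R4 <- R4 - (-3)*R3:  [     0      0      0  254/9 ]
Multipliers (in order of application): m_{21} = 0, m_{31} = 1, m_{41} = 0, m_{32} = -1/9, m_{42} = -1/9, m_{43} = -3

multipliers: 0, 1, 0, -1/9, -1/9, -3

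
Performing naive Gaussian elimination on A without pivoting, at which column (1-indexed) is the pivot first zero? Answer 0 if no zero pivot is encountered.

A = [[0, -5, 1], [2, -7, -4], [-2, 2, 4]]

first zero-pivot column = 1

Naive forward elimination:
Pivot entry (1,1) is zero but row 2 has 2 in column 1 -> naive elimination stops; a row interchange (e.g. R1 <-> R2) would be required here.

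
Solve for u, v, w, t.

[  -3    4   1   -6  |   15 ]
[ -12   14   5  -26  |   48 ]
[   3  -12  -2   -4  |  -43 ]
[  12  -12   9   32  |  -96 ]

(-1, 4, -4, 0)

Forward elimination on [A|b]:
R2 <- R2 - (4)*R1:  [   0   -2    1   -2  -12 ]
R3 <- R3 - (-1)*R1:  [   0   -8   -1  -10  -28 ]
R4 <- R4 - (-4)*R1:  [   0    4   13    8  -36 ]
R3 <- R3 - (4)*R2:  [  0   0  -5  -2  20 ]
R4 <- R4 - (-2)*R2:  [   0    0   15    4  -60 ]
R4 <- R4 - (-3)*R3:  [  0   0   0  -2   0 ]
Row echelon form:
[ -3   4   1  -6  |   15 ]
[  0  -2   1  -2  |  -12 ]
[  0   0  -5  -2  |   20 ]
[  0   0   0  -2  |    0 ]
Back-substitution:
t = (0) / -2 = 0
w = (20 - (-2)*(0)) / -5 = -4
v = (-12 - (1)*(-4) - (-2)*(0)) / -2 = 4
u = (15 - (4)*(4) - (1)*(-4) - (-6)*(0)) / -3 = -1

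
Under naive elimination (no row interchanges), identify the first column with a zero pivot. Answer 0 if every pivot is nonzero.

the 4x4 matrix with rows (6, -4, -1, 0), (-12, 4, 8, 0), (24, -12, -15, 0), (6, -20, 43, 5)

first zero-pivot column = 0

Naive forward elimination:
R2 <- R2 - (-2)*R1:  [  0  -4   6   0 ]
R3 <- R3 - (4)*R1:  [   0    4  -11    0 ]
R4 <- R4 - (1)*R1:  [   0  -16   44    5 ]
R3 <- R3 - (-1)*R2:  [  0   0  -5   0 ]
R4 <- R4 - (4)*R2:  [  0   0  20   5 ]
R4 <- R4 - (-4)*R3:  [ 0  0  0  5 ]
All pivots nonzero; naive elimination completes without hitting a zero pivot.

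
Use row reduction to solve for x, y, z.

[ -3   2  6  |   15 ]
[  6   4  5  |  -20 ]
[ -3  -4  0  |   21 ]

(-3, -3, 2)

Forward elimination on [A|b]:
R2 <- R2 - (-2)*R1:  [  0   8  17  10 ]
R3 <- R3 - (1)*R1:  [  0  -6  -6   6 ]
R3 <- R3 - (-3/4)*R2:  [    0     0  27/4  27/2 ]
Row echelon form:
[ -3  2     6  |    15 ]
[  0  8    17  |    10 ]
[  0  0  27/4  |  27/2 ]
Back-substitution:
z = (27/2) / (27/4) = 2
y = (10 - (17)*(2)) / 8 = -3
x = (15 - (2)*(-3) - (6)*(2)) / -3 = -3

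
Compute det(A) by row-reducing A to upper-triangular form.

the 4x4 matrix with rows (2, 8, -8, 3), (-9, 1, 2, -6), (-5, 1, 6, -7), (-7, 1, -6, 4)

Forward elimination:
R2 <- R2 - (-9/2)*R1:  [    0    37   -34  15/2 ]
R3 <- R3 - (-5/2)*R1:  [   0   21  -14  1/2 ]
R4 <- R4 - (-7/2)*R1:  [    0    29   -34  29/2 ]
R3 <- R3 - (21/37)*R2:  [       0        0   196/37  -139/37 ]
R4 <- R4 - (29/37)*R2:  [       0        0  -272/37   319/37 ]
R4 <- R4 - (-68/49)*R3:  [      0       0       0  167/49 ]
Upper-triangular form:
[ 2   8      -8        3 ]
[ 0  37     -34     15/2 ]
[ 0   0  196/37  -139/37 ]
[ 0   0       0   167/49 ]
det(A) = (-1)^0 * (2) * (37) * (196/37) * (167/49) = 1336  (0 row swaps -> sign +1)

det(A) = 1336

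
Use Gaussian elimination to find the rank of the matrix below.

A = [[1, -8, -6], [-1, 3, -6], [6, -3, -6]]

Row reduction:
R2 <- R2 - (-1)*R1:  [   0   -5  -12 ]
R3 <- R3 - (6)*R1:  [  0  45  30 ]
R3 <- R3 - (-9)*R2:  [   0    0  -78 ]
Row echelon form:
[ 1  -8   -6 ]
[ 0  -5  -12 ]
[ 0   0  -78 ]
Nonzero rows / pivot columns: 3

rank(A) = 3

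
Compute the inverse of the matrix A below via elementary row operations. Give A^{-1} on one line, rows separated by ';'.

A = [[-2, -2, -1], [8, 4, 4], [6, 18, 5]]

Gauss-Jordan on [A | I]:
R1 <- (1/-2)*R1:  [    1     1   1/2  |  -1/2     0     0 ]
R2 <- R2 - (8)*R1:  [  0  -4   0  |   4   1   0 ]
R3 <- R3 - (6)*R1:  [  0  12   2  |   3   0   1 ]
R2 <- (1/-4)*R2:  [    0     1     0  |    -1  -1/4     0 ]
R1 <- R1 - (1)*R2:  [   1    0  1/2  |  1/2  1/4    0 ]
R3 <- R3 - (12)*R2:  [  0   0   2  |  15   3   1 ]
R3 <- (1/2)*R3:  [    0     0     1  |  15/2   3/2   1/2 ]
R1 <- R1 - (1/2)*R3:  [     1      0      0  |  -13/4   -1/2   -1/4 ]
Right block of [I | A^{-1}] is the inverse:
[ -13/4  -1/2  -1/4 ]
[    -1  -1/4     0 ]
[  15/2   3/2   1/2 ]

inverse = [-13/4 -1/2 -1/4; -1 -1/4 0; 15/2 3/2 1/2]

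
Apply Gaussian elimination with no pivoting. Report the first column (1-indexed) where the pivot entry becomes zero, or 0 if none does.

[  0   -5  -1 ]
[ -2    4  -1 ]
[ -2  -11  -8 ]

first zero-pivot column = 1

Naive forward elimination:
Pivot entry (1,1) is zero but row 2 has -2 in column 1 -> naive elimination stops; a row interchange (e.g. R1 <-> R2) would be required here.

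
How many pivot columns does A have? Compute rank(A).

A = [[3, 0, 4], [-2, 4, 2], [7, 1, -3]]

Row reduction:
R2 <- R2 - (-2/3)*R1:  [    0     4  14/3 ]
R3 <- R3 - (7/3)*R1:  [     0      1  -37/3 ]
R3 <- R3 - (1/4)*R2:  [     0      0  -27/2 ]
Row echelon form:
[ 3  0      4 ]
[ 0  4   14/3 ]
[ 0  0  -27/2 ]
Nonzero rows / pivot columns: 3

rank(A) = 3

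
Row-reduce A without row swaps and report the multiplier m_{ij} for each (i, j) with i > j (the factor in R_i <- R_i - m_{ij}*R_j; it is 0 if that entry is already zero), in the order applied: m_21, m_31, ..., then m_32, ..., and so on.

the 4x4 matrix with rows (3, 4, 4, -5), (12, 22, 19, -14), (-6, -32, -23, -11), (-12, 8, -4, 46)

multipliers: 4, -2, -4, -4, 4, 0

Forward elimination:
R2 <- R2 - (4)*R1:  [ 0  6  3  6 ]
R3 <- R3 - (-2)*R1:  [   0  -24  -15  -21 ]
R4 <- R4 - (-4)*R1:  [  0  24  12  26 ]
R3 <- R3 - (-4)*R2:  [  0   0  -3   3 ]
R4 <- R4 - (4)*R2:  [ 0  0  0  2 ]
R4: entry in column 3 is already 0 -> m_{43} = 0 (no row operation needed)
Multipliers (in order of application): m_{21} = 4, m_{31} = -2, m_{41} = -4, m_{32} = -4, m_{42} = 4, m_{43} = 0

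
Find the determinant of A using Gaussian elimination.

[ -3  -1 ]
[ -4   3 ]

Forward elimination:
R2 <- R2 - (4/3)*R1:  [    0  13/3 ]
Upper-triangular form:
[ -3    -1 ]
[  0  13/3 ]
det(A) = (-1)^0 * (-3) * (13/3) = -13  (0 row swaps -> sign +1)

det(A) = -13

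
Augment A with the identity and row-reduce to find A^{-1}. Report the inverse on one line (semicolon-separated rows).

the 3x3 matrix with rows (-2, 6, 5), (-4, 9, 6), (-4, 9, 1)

inverse = [3/2 -13/10 3/10; 2/3 -3/5 4/15; 0 1/5 -1/5]

Gauss-Jordan on [A | I]:
R1 <- (1/-2)*R1:  [    1    -3  -5/2  |  -1/2     0     0 ]
R2 <- R2 - (-4)*R1:  [  0  -3  -4  |  -2   1   0 ]
R3 <- R3 - (-4)*R1:  [  0  -3  -9  |  -2   0   1 ]
R2 <- (1/-3)*R2:  [    0     1   4/3  |   2/3  -1/3     0 ]
R1 <- R1 - (-3)*R2:  [   1    0  3/2  |  3/2   -1    0 ]
R3 <- R3 - (-3)*R2:  [  0   0  -5  |   0  -1   1 ]
R3 <- (1/-5)*R3:  [    0     0     1  |     0   1/5  -1/5 ]
R1 <- R1 - (3/2)*R3:  [      1       0       0  |     3/2  -13/10    3/10 ]
R2 <- R2 - (4/3)*R3:  [    0     1     0  |   2/3  -3/5  4/15 ]
Right block of [I | A^{-1}] is the inverse:
[ 3/2  -13/10  3/10 ]
[ 2/3    -3/5  4/15 ]
[   0     1/5  -1/5 ]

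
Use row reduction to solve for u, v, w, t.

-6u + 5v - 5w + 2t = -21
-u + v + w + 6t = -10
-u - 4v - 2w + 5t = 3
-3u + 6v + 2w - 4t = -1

(-3, -4, 3, -2)

Forward elimination on [A|b]:
R2 <- R2 - (1/6)*R1:  [     0    1/6   11/6   17/3  -13/2 ]
R3 <- R3 - (1/6)*R1:  [     0  -29/6   -7/6   14/3   13/2 ]
R4 <- R4 - (1/2)*R1:  [    0   7/2   9/2    -5  19/2 ]
R3 <- R3 - (-29)*R2:  [    0     0    52   169  -182 ]
R4 <- R4 - (21)*R2:  [    0     0   -34  -124   146 ]
R4 <- R4 - (-17/26)*R3:  [     0      0      0  -27/2     27 ]
Row echelon form:
[ -6    5    -5      2  |    -21 ]
[  0  1/6  11/6   17/3  |  -13/2 ]
[  0    0    52    169  |   -182 ]
[  0    0     0  -27/2  |     27 ]
Back-substitution:
t = (27) / (-27/2) = -2
w = (-182 - (169)*(-2)) / 52 = 3
v = (-13/2 - (11/6)*(3) - (17/3)*(-2)) / (1/6) = -4
u = (-21 - (5)*(-4) - (-5)*(3) - (2)*(-2)) / -6 = -3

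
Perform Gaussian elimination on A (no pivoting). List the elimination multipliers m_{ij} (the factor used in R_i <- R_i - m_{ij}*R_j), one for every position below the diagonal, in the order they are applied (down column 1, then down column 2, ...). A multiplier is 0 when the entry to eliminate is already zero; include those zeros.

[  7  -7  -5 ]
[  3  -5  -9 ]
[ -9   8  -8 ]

Forward elimination:
R2 <- R2 - (3/7)*R1:  [     0     -2  -48/7 ]
R3 <- R3 - (-9/7)*R1:  [      0      -1  -101/7 ]
R3 <- R3 - (1/2)*R2:  [   0    0  -11 ]
Multipliers (in order of application): m_{21} = 3/7, m_{31} = -9/7, m_{32} = 1/2

multipliers: 3/7, -9/7, 1/2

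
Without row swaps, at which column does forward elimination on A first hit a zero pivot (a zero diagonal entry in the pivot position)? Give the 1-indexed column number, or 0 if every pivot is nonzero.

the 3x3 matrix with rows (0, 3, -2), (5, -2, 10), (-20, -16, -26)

first zero-pivot column = 1

Naive forward elimination:
Pivot entry (1,1) is zero but row 2 has 5 in column 1 -> naive elimination stops; a row interchange (e.g. R1 <-> R2) would be required here.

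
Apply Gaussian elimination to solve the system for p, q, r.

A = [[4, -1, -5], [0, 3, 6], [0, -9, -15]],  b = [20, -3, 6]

(4, 1, -1)

Forward elimination on [A|b]:
R3 <- R3 - (-3)*R2:  [  0   0   3  -3 ]
Row echelon form:
[ 4  -1  -5  |  20 ]
[ 0   3   6  |  -3 ]
[ 0   0   3  |  -3 ]
Back-substitution:
r = (-3) / 3 = -1
q = (-3 - (6)*(-1)) / 3 = 1
p = (20 - (-1)*(1) - (-5)*(-1)) / 4 = 4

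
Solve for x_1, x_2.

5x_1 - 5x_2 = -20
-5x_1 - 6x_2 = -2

Forward elimination on [A|b]:
R2 <- R2 - (-1)*R1:  [   0  -11  -22 ]
Row echelon form:
[ 5   -5  |  -20 ]
[ 0  -11  |  -22 ]
Back-substitution:
x_2 = (-22) / -11 = 2
x_1 = (-20 - (-5)*(2)) / 5 = -2

(-2, 2)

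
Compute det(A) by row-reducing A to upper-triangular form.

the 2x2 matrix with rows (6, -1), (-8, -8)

Forward elimination:
R2 <- R2 - (-4/3)*R1:  [     0  -28/3 ]
Upper-triangular form:
[ 6     -1 ]
[ 0  -28/3 ]
det(A) = (-1)^0 * (6) * (-28/3) = -56  (0 row swaps -> sign +1)

det(A) = -56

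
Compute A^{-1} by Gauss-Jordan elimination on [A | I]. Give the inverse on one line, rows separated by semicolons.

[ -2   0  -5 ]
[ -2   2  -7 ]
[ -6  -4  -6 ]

inverse = [2 -1 -1/2; -3/2 9/10 1/5; -1 2/5 1/5]

Gauss-Jordan on [A | I]:
R1 <- (1/-2)*R1:  [    1     0   5/2  |  -1/2     0     0 ]
R2 <- R2 - (-2)*R1:  [  0   2  -2  |  -1   1   0 ]
R3 <- R3 - (-6)*R1:  [  0  -4   9  |  -3   0   1 ]
R2 <- (1/2)*R2:  [    0     1    -1  |  -1/2   1/2     0 ]
R3 <- R3 - (-4)*R2:  [  0   0   5  |  -5   2   1 ]
R3 <- (1/5)*R3:  [   0    0    1  |   -1  2/5  1/5 ]
R1 <- R1 - (5/2)*R3:  [    1     0     0  |     2    -1  -1/2 ]
R2 <- R2 - (-1)*R3:  [    0     1     0  |  -3/2  9/10   1/5 ]
Right block of [I | A^{-1}] is the inverse:
[    2    -1  -1/2 ]
[ -3/2  9/10   1/5 ]
[   -1   2/5   1/5 ]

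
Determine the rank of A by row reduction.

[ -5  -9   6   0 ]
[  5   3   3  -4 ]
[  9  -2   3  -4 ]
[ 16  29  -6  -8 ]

rank(A) = 3

Row reduction:
R2 <- R2 - (-1)*R1:  [  0  -6   9  -4 ]
R3 <- R3 - (-9/5)*R1:  [     0  -91/5   69/5     -4 ]
R4 <- R4 - (-16/5)*R1:  [    0   1/5  66/5    -8 ]
R3 <- R3 - (91/30)*R2:  [      0       0   -27/2  122/15 ]
R4 <- R4 - (-1/30)*R2:  [       0        0     27/2  -122/15 ]
R4 <- R4 - (-1)*R3:  [ 0  0  0  0 ]
Row echelon form:
[ -5  -9      6       0 ]
[  0  -6      9      -4 ]
[  0   0  -27/2  122/15 ]
[  0   0      0       0 ]
Nonzero rows / pivot columns: 3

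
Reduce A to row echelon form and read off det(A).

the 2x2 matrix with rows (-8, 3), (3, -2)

Forward elimination:
R2 <- R2 - (-3/8)*R1:  [    0  -7/8 ]
Upper-triangular form:
[ -8     3 ]
[  0  -7/8 ]
det(A) = (-1)^0 * (-8) * (-7/8) = 7  (0 row swaps -> sign +1)

det(A) = 7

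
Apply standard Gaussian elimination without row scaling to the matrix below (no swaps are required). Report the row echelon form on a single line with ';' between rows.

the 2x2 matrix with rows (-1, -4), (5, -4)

Forward elimination:
R2 <- R2 - (-5)*R1:  [   0  -24 ]
Row echelon form:
[ -1   -4 ]
[  0  -24 ]

REF = [-1 -4; 0 -24]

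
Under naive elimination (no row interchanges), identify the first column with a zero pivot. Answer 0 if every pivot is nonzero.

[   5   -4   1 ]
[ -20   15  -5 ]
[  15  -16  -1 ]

first zero-pivot column = 3

Naive forward elimination:
R2 <- R2 - (-4)*R1:  [  0  -1  -1 ]
R3 <- R3 - (3)*R1:  [  0  -4  -4 ]
R3 <- R3 - (4)*R2:  [ 0  0  0 ]
Matrix at this point:
[ 5  -4   1 ]
[ 0  -1  -1 ]
[ 0   0   0 ]
Pivot entry (3,3) in the last row is zero and there are no rows below to swap with -> zero pivot in column 3 (A is singular).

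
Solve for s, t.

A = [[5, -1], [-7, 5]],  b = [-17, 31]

Forward elimination on [A|b]:
R2 <- R2 - (-7/5)*R1:  [    0  18/5  36/5 ]
Row echelon form:
[ 5    -1  |   -17 ]
[ 0  18/5  |  36/5 ]
Back-substitution:
t = (36/5) / (18/5) = 2
s = (-17 - (-1)*(2)) / 5 = -3

(-3, 2)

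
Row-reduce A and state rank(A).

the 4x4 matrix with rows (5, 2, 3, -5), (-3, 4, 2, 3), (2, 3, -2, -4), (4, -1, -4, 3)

rank(A) = 4

Row reduction:
R2 <- R2 - (-3/5)*R1:  [    0  26/5  19/5     0 ]
R3 <- R3 - (2/5)*R1:  [     0   11/5  -16/5     -2 ]
R4 <- R4 - (4/5)*R1:  [     0  -13/5  -32/5      7 ]
R3 <- R3 - (11/26)*R2:  [       0        0  -125/26       -2 ]
R4 <- R4 - (-1/2)*R2:  [    0     0  -9/2     7 ]
R4 <- R4 - (117/125)*R3:  [        0         0         0  1109/125 ]
Row echelon form:
[ 5     2        3        -5 ]
[ 0  26/5     19/5         0 ]
[ 0     0  -125/26        -2 ]
[ 0     0        0  1109/125 ]
Nonzero rows / pivot columns: 4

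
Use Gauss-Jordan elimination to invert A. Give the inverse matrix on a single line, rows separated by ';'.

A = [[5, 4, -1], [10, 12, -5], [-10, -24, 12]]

inverse = [-3/5 3/5 1/5; 7/4 -5/4 -3/8; 3 -2 -1/2]

Gauss-Jordan on [A | I]:
R1 <- (1/5)*R1:  [    1   4/5  -1/5  |   1/5     0     0 ]
R2 <- R2 - (10)*R1:  [  0   4  -3  |  -2   1   0 ]
R3 <- R3 - (-10)*R1:  [   0  -16   10  |    2    0    1 ]
R2 <- (1/4)*R2:  [    0     1  -3/4  |  -1/2   1/4     0 ]
R1 <- R1 - (4/5)*R2:  [    1     0   2/5  |   3/5  -1/5     0 ]
R3 <- R3 - (-16)*R2:  [  0   0  -2  |  -6   4   1 ]
R3 <- (1/-2)*R3:  [    0     0     1  |     3    -2  -1/2 ]
R1 <- R1 - (2/5)*R3:  [    1     0     0  |  -3/5   3/5   1/5 ]
R2 <- R2 - (-3/4)*R3:  [    0     1     0  |   7/4  -5/4  -3/8 ]
Right block of [I | A^{-1}] is the inverse:
[ -3/5   3/5   1/5 ]
[  7/4  -5/4  -3/8 ]
[    3    -2  -1/2 ]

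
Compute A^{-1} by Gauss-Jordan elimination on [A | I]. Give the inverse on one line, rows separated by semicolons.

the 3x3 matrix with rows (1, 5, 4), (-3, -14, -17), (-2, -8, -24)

inverse = [-100/3 -44/3 29/6; 19/3 8/3 -5/6; 2/3 1/3 -1/6]

Gauss-Jordan on [A | I]:
R2 <- R2 - (-3)*R1:  [  0   1  -5  |   3   1   0 ]
R3 <- R3 - (-2)*R1:  [   0    2  -16  |    2    0    1 ]
R1 <- R1 - (5)*R2:  [   1    0   29  |  -14   -5    0 ]
R3 <- R3 - (2)*R2:  [  0   0  -6  |  -4  -2   1 ]
R3 <- (1/-6)*R3:  [    0     0     1  |   2/3   1/3  -1/6 ]
R1 <- R1 - (29)*R3:  [      1       0       0  |  -100/3   -44/3    29/6 ]
R2 <- R2 - (-5)*R3:  [    0     1     0  |  19/3   8/3  -5/6 ]
Right block of [I | A^{-1}] is the inverse:
[ -100/3  -44/3  29/6 ]
[   19/3    8/3  -5/6 ]
[    2/3    1/3  -1/6 ]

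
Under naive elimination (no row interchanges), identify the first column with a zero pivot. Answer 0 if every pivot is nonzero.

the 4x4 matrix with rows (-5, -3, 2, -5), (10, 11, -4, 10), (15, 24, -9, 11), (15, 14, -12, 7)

first zero-pivot column = 4

Naive forward elimination:
R2 <- R2 - (-2)*R1:  [ 0  5  0  0 ]
R3 <- R3 - (-3)*R1:  [  0  15  -3  -4 ]
R4 <- R4 - (-3)*R1:  [  0   5  -6  -8 ]
R3 <- R3 - (3)*R2:  [  0   0  -3  -4 ]
R4 <- R4 - (1)*R2:  [  0   0  -6  -8 ]
R4 <- R4 - (2)*R3:  [ 0  0  0  0 ]
Matrix at this point:
[ -5  -3   2  -5 ]
[  0   5   0   0 ]
[  0   0  -3  -4 ]
[  0   0   0   0 ]
Pivot entry (4,4) in the last row is zero and there are no rows below to swap with -> zero pivot in column 4 (A is singular).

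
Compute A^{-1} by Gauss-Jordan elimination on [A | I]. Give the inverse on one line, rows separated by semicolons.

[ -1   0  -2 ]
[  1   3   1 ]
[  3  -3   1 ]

Gauss-Jordan on [A | I]:
R1 <- (1/-1)*R1:  [  1   0   2  |  -1   0   0 ]
R2 <- R2 - (1)*R1:  [  0   3  -1  |   1   1   0 ]
R3 <- R3 - (3)*R1:  [  0  -3  -5  |   3   0   1 ]
R2 <- (1/3)*R2:  [    0     1  -1/3  |   1/3   1/3     0 ]
R3 <- R3 - (-3)*R2:  [  0   0  -6  |   4   1   1 ]
R3 <- (1/-6)*R3:  [    0     0     1  |  -2/3  -1/6  -1/6 ]
R1 <- R1 - (2)*R3:  [   1    0    0  |  1/3  1/3  1/3 ]
R2 <- R2 - (-1/3)*R3:  [     0      1      0  |    1/9   5/18  -1/18 ]
Right block of [I | A^{-1}] is the inverse:
[  1/3   1/3    1/3 ]
[  1/9  5/18  -1/18 ]
[ -2/3  -1/6   -1/6 ]

inverse = [1/3 1/3 1/3; 1/9 5/18 -1/18; -2/3 -1/6 -1/6]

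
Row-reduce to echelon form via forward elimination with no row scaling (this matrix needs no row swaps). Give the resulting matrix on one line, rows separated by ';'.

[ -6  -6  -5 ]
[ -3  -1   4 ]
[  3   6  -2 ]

REF = [-6 -6 -5; 0 2 13/2; 0 0 -57/4]

Forward elimination:
R2 <- R2 - (1/2)*R1:  [    0     2  13/2 ]
R3 <- R3 - (-1/2)*R1:  [    0     3  -9/2 ]
R3 <- R3 - (3/2)*R2:  [     0      0  -57/4 ]
Row echelon form:
[ -6  -6     -5 ]
[  0   2   13/2 ]
[  0   0  -57/4 ]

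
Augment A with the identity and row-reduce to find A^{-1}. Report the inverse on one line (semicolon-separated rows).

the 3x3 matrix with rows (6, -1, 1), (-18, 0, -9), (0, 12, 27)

inverse = [-2 -13/18 -1/6; -9 -3 -2/3; 4 4/3 1/3]

Gauss-Jordan on [A | I]:
R1 <- (1/6)*R1:  [    1  -1/6   1/6  |   1/6     0     0 ]
R2 <- R2 - (-18)*R1:  [  0  -3  -6  |   3   1   0 ]
R2 <- (1/-3)*R2:  [    0     1     2  |    -1  -1/3     0 ]
R1 <- R1 - (-1/6)*R2:  [     1      0    1/2  |      0  -1/18      0 ]
R3 <- R3 - (12)*R2:  [  0   0   3  |  12   4   1 ]
R3 <- (1/3)*R3:  [   0    0    1  |    4  4/3  1/3 ]
R1 <- R1 - (1/2)*R3:  [      1       0       0  |      -2  -13/18    -1/6 ]
R2 <- R2 - (2)*R3:  [    0     1     0  |    -9    -3  -2/3 ]
Right block of [I | A^{-1}] is the inverse:
[ -2  -13/18  -1/6 ]
[ -9      -3  -2/3 ]
[  4     4/3   1/3 ]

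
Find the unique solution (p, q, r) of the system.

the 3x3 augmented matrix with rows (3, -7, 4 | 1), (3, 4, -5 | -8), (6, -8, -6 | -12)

Forward elimination on [A|b]:
R2 <- R2 - (1)*R1:  [  0  11  -9  -9 ]
R3 <- R3 - (2)*R1:  [   0    6  -14  -14 ]
R3 <- R3 - (6/11)*R2:  [       0        0  -100/11  -100/11 ]
Row echelon form:
[ 3  -7        4  |        1 ]
[ 0  11       -9  |       -9 ]
[ 0   0  -100/11  |  -100/11 ]
Back-substitution:
r = (-100/11) / (-100/11) = 1
q = (-9 - (-9)*(1)) / 11 = 0
p = (1 - (-7)*(0) - (4)*(1)) / 3 = -1

(-1, 0, 1)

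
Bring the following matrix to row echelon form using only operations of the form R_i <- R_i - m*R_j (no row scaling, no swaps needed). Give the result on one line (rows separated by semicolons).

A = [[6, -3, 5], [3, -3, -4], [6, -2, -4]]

REF = [6 -3 5; 0 -3/2 -13/2; 0 0 -40/3]

Forward elimination:
R2 <- R2 - (1/2)*R1:  [     0   -3/2  -13/2 ]
R3 <- R3 - (1)*R1:  [  0   1  -9 ]
R3 <- R3 - (-2/3)*R2:  [     0      0  -40/3 ]
Row echelon form:
[ 6    -3      5 ]
[ 0  -3/2  -13/2 ]
[ 0     0  -40/3 ]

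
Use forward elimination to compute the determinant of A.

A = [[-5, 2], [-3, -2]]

det(A) = 16

Forward elimination:
R2 <- R2 - (3/5)*R1:  [     0  -16/5 ]
Upper-triangular form:
[ -5      2 ]
[  0  -16/5 ]
det(A) = (-1)^0 * (-5) * (-16/5) = 16  (0 row swaps -> sign +1)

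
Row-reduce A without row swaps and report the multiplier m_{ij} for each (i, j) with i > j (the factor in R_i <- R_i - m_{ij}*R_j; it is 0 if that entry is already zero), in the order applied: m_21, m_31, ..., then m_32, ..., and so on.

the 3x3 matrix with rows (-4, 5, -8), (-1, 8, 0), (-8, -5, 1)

Forward elimination:
R2 <- R2 - (1/4)*R1:  [    0  27/4     2 ]
R3 <- R3 - (2)*R1:  [   0  -15   17 ]
R3 <- R3 - (-20/9)*R2:  [     0      0  193/9 ]
Multipliers (in order of application): m_{21} = 1/4, m_{31} = 2, m_{32} = -20/9

multipliers: 1/4, 2, -20/9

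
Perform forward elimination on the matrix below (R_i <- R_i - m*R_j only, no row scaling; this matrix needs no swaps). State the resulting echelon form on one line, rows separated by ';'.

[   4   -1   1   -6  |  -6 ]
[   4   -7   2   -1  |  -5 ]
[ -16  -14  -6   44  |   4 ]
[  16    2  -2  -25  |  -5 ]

REF = [4 -1 1 -6 -6; 0 -6 1 5 1; 0 0 -5 5 -23; 0 0 0 -1 43]

Forward elimination:
R2 <- R2 - (1)*R1:  [  0  -6   1   5   1 ]
R3 <- R3 - (-4)*R1:  [   0  -18   -2   20  -20 ]
R4 <- R4 - (4)*R1:  [  0   6  -6  -1  19 ]
R3 <- R3 - (3)*R2:  [   0    0   -5    5  -23 ]
R4 <- R4 - (-1)*R2:  [  0   0  -5   4  20 ]
R4 <- R4 - (1)*R3:  [  0   0   0  -1  43 ]
Row echelon form:
[ 4  -1   1  -6  |   -6 ]
[ 0  -6   1   5  |    1 ]
[ 0   0  -5   5  |  -23 ]
[ 0   0   0  -1  |   43 ]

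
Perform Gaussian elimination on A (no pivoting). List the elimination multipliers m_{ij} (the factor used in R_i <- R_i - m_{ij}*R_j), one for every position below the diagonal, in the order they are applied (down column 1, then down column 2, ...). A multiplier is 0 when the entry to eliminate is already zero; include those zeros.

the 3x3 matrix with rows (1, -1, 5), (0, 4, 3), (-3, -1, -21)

Forward elimination:
R2: entry in column 1 is already 0 -> m_{21} = 0 (no row operation needed)
R3 <- R3 - (-3)*R1:  [  0  -4  -6 ]
R3 <- R3 - (-1)*R2:  [  0   0  -3 ]
Multipliers (in order of application): m_{21} = 0, m_{31} = -3, m_{32} = -1

multipliers: 0, -3, -1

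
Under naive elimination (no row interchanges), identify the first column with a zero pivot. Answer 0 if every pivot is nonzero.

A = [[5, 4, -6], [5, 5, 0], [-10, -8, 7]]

Naive forward elimination:
R2 <- R2 - (1)*R1:  [ 0  1  6 ]
R3 <- R3 - (-2)*R1:  [  0   0  -5 ]
All pivots nonzero; naive elimination completes without hitting a zero pivot.

first zero-pivot column = 0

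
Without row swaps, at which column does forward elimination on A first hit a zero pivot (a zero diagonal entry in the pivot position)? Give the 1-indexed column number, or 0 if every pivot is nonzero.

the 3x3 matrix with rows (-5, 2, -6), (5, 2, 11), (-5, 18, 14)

first zero-pivot column = 3

Naive forward elimination:
R2 <- R2 - (-1)*R1:  [ 0  4  5 ]
R3 <- R3 - (1)*R1:  [  0  16  20 ]
R3 <- R3 - (4)*R2:  [ 0  0  0 ]
Matrix at this point:
[ -5  2  -6 ]
[  0  4   5 ]
[  0  0   0 ]
Pivot entry (3,3) in the last row is zero and there are no rows below to swap with -> zero pivot in column 3 (A is singular).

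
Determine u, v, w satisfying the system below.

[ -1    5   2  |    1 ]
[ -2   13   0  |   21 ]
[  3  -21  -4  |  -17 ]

Forward elimination on [A|b]:
R2 <- R2 - (2)*R1:  [  0   3  -4  19 ]
R3 <- R3 - (-3)*R1:  [   0   -6    2  -14 ]
R3 <- R3 - (-2)*R2:  [  0   0  -6  24 ]
Row echelon form:
[ -1  5   2  |   1 ]
[  0  3  -4  |  19 ]
[  0  0  -6  |  24 ]
Back-substitution:
w = (24) / -6 = -4
v = (19 - (-4)*(-4)) / 3 = 1
u = (1 - (5)*(1) - (2)*(-4)) / -1 = -4

(-4, 1, -4)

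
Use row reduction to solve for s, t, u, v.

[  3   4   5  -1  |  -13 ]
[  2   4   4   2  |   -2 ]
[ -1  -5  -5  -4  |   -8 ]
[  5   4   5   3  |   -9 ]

Forward elimination on [A|b]:
R2 <- R2 - (2/3)*R1:  [    0   4/3   2/3   8/3  20/3 ]
R3 <- R3 - (-1/3)*R1:  [     0  -11/3  -10/3  -13/3  -37/3 ]
R4 <- R4 - (5/3)*R1:  [     0   -8/3  -10/3   14/3   38/3 ]
R3 <- R3 - (-11/4)*R2:  [    0     0  -3/2     3     6 ]
R4 <- R4 - (-2)*R2:  [  0   0  -2  10  26 ]
R4 <- R4 - (4/3)*R3:  [  0   0   0   6  18 ]
Row echelon form:
[ 3    4     5   -1  |   -13 ]
[ 0  4/3   2/3  8/3  |  20/3 ]
[ 0    0  -3/2    3  |     6 ]
[ 0    0     0    6  |    18 ]
Back-substitution:
v = (18) / 6 = 3
u = (6 - (3)*(3)) / (-3/2) = 2
t = (20/3 - (2/3)*(2) - (8/3)*(3)) / (4/3) = -2
s = (-13 - (4)*(-2) - (5)*(2) - (-1)*(3)) / 3 = -4

(-4, -2, 2, 3)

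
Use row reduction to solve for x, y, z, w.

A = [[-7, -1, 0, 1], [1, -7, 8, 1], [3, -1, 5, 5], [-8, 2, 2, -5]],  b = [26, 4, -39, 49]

(-4, -3, -1, -5)

Forward elimination on [A|b]:
R2 <- R2 - (-1/7)*R1:  [     0  -50/7      8    8/7   54/7 ]
R3 <- R3 - (-3/7)*R1:  [      0   -10/7       5    38/7  -195/7 ]
R4 <- R4 - (8/7)*R1:  [     0   22/7      2  -43/7  135/7 ]
R3 <- R3 - (1/5)*R2:  [      0       0    17/5    26/5  -147/5 ]
R4 <- R4 - (-11/25)*R2:  [       0        0   138/25  -141/25   567/25 ]
R4 <- R4 - (138/85)*R3:  [        0         0         0  -1197/85   1197/17 ]
Row echelon form:
[ -7     -1     0         1  |       26 ]
[  0  -50/7     8       8/7  |     54/7 ]
[  0      0  17/5      26/5  |   -147/5 ]
[  0      0     0  -1197/85  |  1197/17 ]
Back-substitution:
w = (1197/17) / (-1197/85) = -5
z = (-147/5 - (26/5)*(-5)) / (17/5) = -1
y = (54/7 - (8)*(-1) - (8/7)*(-5)) / (-50/7) = -3
x = (26 - (-1)*(-3) - (1)*(-5)) / -7 = -4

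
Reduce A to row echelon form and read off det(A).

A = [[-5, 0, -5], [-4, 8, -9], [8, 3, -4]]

Forward elimination:
R2 <- R2 - (4/5)*R1:  [  0   8  -5 ]
R3 <- R3 - (-8/5)*R1:  [   0    3  -12 ]
R3 <- R3 - (3/8)*R2:  [     0      0  -81/8 ]
Upper-triangular form:
[ -5  0     -5 ]
[  0  8     -5 ]
[  0  0  -81/8 ]
det(A) = (-1)^0 * (-5) * (8) * (-81/8) = 405  (0 row swaps -> sign +1)

det(A) = 405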